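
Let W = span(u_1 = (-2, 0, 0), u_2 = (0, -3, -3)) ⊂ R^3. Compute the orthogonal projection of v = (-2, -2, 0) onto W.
proj_W(v) = (-2, -1, -1)

Set up U = [u_1 | ... | u_2] ∈ R^(3×2). The projector onto W = col(U) is P = U (U^T U)^(-1) U^T.
Compute U^T U =
  [4, 0]
  [0, 18],
and U^T v = (4, 6).
Solve U^T U · c = U^T v for the coefficients: c = (1, 1/3). The projection is proj_W(v) = U c.
Check: (v - proj_W(v)) · u_1 = 0  (should be 0).
Check: (v - proj_W(v)) · u_2 = 0  (should be 0).
Result: proj_W(v) = (-2, -1, -1).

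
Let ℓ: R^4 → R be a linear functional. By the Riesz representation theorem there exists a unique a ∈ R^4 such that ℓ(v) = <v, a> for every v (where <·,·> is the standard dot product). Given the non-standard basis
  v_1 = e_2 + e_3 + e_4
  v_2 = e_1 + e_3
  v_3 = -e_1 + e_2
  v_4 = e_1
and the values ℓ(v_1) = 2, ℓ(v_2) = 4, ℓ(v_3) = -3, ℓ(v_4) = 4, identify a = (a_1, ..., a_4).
a = (4, 1, 0, 1)

Write a = (a_1, ..., a_4) in the standard basis. For each basis vector v_i, ℓ(v_i) = <v_i, a> is a linear equation in the a_j's. Collect the n equations into a matrix system V a = ℓ, where row i of V is v_i (expressed in the standard basis). Since V is invertible (lower-triangular with 1s on the diagonal, up to permutation), solve by back-substitution:
  V =
[[0, 1, 1, 1],
 [1, 0, 1, 0],
 [-1, 1, 0, 0],
 [1, 0, 0, 0]]
  V a = (2, 4, -3, 4)
Solving gives a = (4, 1, 0, 1).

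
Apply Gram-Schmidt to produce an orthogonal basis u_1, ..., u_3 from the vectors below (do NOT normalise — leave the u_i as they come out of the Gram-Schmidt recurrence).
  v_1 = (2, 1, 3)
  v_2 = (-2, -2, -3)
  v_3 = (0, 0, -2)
Orthogonal basis:
  u_1 = (2, 1, 3)
  u_2 = (1/7, -13/14, 3/14)
  u_3 = (12/13, 0, -8/13)

Apply the Gram-Schmidt recurrence
  u_1 = v_1
  u_i = v_i − Σ_{j<i} ((v_i · u_j) / (u_j · u_j)) · u_j.

Step by step this gives:
  u_1 = (2, 1, 3)
  u_2 = (1/7, -13/14, 3/14)
  u_3 = (12/13, 0, -8/13)

Orthogonality check:
  u_2 · u_1 = 0 (should be 0)
  u_3 · u_1 = 0 (should be 0)
  u_3 · u_2 = 0 (should be 0)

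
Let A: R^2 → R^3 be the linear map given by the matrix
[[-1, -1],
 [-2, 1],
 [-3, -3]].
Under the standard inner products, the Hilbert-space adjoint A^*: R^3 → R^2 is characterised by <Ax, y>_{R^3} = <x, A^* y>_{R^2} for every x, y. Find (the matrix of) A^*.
A^* = A^T =
[[-1, -2, -3],
 [-1, 1, -3]]

For real matrices with standard dot products, the defining identity <Ax, y> = <x, A^* y> gives (Ax)^T y = x^T (A^*) y, i.e. x^T A^T y = x^T (A^*) y. Since this holds for all x, y, we must have A^* = A^T. Therefore
A^* =
[[-1, -2, -3],
 [-1, 1, -3]].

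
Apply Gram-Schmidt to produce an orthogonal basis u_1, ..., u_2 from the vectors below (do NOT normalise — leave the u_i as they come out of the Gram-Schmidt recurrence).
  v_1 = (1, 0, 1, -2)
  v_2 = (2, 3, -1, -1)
Orthogonal basis:
  u_1 = (1, 0, 1, -2)
  u_2 = (3/2, 3, -3/2, 0)

Apply the Gram-Schmidt recurrence
  u_1 = v_1
  u_i = v_i − Σ_{j<i} ((v_i · u_j) / (u_j · u_j)) · u_j.

Step by step this gives:
  u_1 = (1, 0, 1, -2)
  u_2 = (3/2, 3, -3/2, 0)

Orthogonality check:
  u_2 · u_1 = 0 (should be 0)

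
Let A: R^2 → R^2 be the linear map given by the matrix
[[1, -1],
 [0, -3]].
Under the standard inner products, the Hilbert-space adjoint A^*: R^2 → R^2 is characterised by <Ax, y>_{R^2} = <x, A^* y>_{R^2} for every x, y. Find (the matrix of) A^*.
A^* = A^T =
[[1, 0],
 [-1, -3]]

For real matrices with standard dot products, the defining identity <Ax, y> = <x, A^* y> gives (Ax)^T y = x^T (A^*) y, i.e. x^T A^T y = x^T (A^*) y. Since this holds for all x, y, we must have A^* = A^T. Therefore
A^* =
[[1, 0],
 [-1, -3]].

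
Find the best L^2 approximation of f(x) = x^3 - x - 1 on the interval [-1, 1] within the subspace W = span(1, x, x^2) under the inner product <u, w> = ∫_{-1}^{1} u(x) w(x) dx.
g(x) = -2*x/5 - 1

The best approximation g ∈ W is the orthogonal projection of f onto W. Writing g = a_0 + a_1 x + a_2 x^2, the coefficients solve the normal equations G · a = b where
  G_{ij} = <φ_i, φ_j> and b_i = <f, φ_i>, with φ_0 = 1, φ_1 = x, φ_2 = x^2.
G =
  [2, 0, 2/3]
  [0, 2/3, 0]
  [2/3, 0, 2/5],
b = (-2, -4/15, -2/3).
Solving gives a_0 = -1, a_1 = -2/5, a_2 = 0, so
  g(x) = -2*x/5 - 1.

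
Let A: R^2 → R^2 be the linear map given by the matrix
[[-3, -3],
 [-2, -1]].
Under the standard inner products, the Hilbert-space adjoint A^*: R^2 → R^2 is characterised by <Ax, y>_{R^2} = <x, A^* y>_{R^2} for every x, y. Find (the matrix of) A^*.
A^* = A^T =
[[-3, -2],
 [-3, -1]]

For real matrices with standard dot products, the defining identity <Ax, y> = <x, A^* y> gives (Ax)^T y = x^T (A^*) y, i.e. x^T A^T y = x^T (A^*) y. Since this holds for all x, y, we must have A^* = A^T. Therefore
A^* =
[[-3, -2],
 [-3, -1]].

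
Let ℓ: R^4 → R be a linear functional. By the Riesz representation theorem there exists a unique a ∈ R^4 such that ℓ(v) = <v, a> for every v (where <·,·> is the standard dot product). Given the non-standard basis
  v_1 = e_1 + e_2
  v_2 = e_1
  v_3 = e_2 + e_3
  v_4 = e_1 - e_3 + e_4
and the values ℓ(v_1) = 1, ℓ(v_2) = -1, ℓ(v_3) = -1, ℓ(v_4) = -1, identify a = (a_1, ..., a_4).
a = (-1, 2, -3, -3)

Write a = (a_1, ..., a_4) in the standard basis. For each basis vector v_i, ℓ(v_i) = <v_i, a> is a linear equation in the a_j's. Collect the n equations into a matrix system V a = ℓ, where row i of V is v_i (expressed in the standard basis). Since V is invertible (lower-triangular with 1s on the diagonal, up to permutation), solve by back-substitution:
  V =
[[1, 1, 0, 0],
 [1, 0, 0, 0],
 [0, 1, 1, 0],
 [1, 0, -1, 1]]
  V a = (1, -1, -1, -1)
Solving gives a = (-1, 2, -3, -3).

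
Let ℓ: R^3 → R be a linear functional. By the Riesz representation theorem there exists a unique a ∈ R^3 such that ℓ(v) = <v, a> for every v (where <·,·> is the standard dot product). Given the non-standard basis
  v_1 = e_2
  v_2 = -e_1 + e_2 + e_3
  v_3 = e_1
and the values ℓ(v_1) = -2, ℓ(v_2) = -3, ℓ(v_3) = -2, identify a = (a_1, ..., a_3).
a = (-2, -2, -3)

Write a = (a_1, ..., a_3) in the standard basis. For each basis vector v_i, ℓ(v_i) = <v_i, a> is a linear equation in the a_j's. Collect the n equations into a matrix system V a = ℓ, where row i of V is v_i (expressed in the standard basis). Since V is invertible (lower-triangular with 1s on the diagonal, up to permutation), solve by back-substitution:
  V =
[[0, 1, 0],
 [-1, 1, 1],
 [1, 0, 0]]
  V a = (-2, -3, -2)
Solving gives a = (-2, -2, -3).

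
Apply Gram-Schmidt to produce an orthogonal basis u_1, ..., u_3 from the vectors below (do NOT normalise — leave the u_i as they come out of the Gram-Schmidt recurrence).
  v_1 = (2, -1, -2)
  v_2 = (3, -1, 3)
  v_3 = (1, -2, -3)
Orthogonal basis:
  u_1 = (2, -1, -2)
  u_2 = (25/9, -8/9, 29/9)
  u_3 = (-8/17, -96/85, 8/85)

Apply the Gram-Schmidt recurrence
  u_1 = v_1
  u_i = v_i − Σ_{j<i} ((v_i · u_j) / (u_j · u_j)) · u_j.

Step by step this gives:
  u_1 = (2, -1, -2)
  u_2 = (25/9, -8/9, 29/9)
  u_3 = (-8/17, -96/85, 8/85)

Orthogonality check:
  u_2 · u_1 = 0 (should be 0)
  u_3 · u_1 = 0 (should be 0)
  u_3 · u_2 = 0 (should be 0)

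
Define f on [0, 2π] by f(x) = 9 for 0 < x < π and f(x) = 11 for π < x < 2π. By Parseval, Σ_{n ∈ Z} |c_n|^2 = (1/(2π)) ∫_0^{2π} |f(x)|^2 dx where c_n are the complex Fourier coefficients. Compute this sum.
Σ |c_n|^2 = 101

Parseval equates the L^2 energy of f (normalised by 1/(2π)) with the ℓ^2 sum of its Fourier coefficients: (1/(2π)) ∫_0^{2π} |f|^2 = Σ |c_n|^2.
Compute the left side: (1/(2π)) [∫_0^π 9^2 dx + ∫_π^{2π} 11^2 dx] = (1/(2π)) · (81π + 121π) = (81 + 121)/2 = 101.
So Σ_{n ∈ Z} |c_n|^2 = 101.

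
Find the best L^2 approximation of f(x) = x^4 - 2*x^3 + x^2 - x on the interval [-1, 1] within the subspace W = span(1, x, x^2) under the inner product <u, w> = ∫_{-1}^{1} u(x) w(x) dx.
g(x) = 13*x^2/7 - 11*x/5 - 3/35

The best approximation g ∈ W is the orthogonal projection of f onto W. Writing g = a_0 + a_1 x + a_2 x^2, the coefficients solve the normal equations G · a = b where
  G_{ij} = <φ_i, φ_j> and b_i = <f, φ_i>, with φ_0 = 1, φ_1 = x, φ_2 = x^2.
G =
  [2, 0, 2/3]
  [0, 2/3, 0]
  [2/3, 0, 2/5],
b = (16/15, -22/15, 24/35).
Solving gives a_0 = -3/35, a_1 = -11/5, a_2 = 13/7, so
  g(x) = 13*x^2/7 - 11*x/5 - 3/35.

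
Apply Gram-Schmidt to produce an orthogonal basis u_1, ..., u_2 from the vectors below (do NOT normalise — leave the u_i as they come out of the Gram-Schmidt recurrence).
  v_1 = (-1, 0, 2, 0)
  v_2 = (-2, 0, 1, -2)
Orthogonal basis:
  u_1 = (-1, 0, 2, 0)
  u_2 = (-6/5, 0, -3/5, -2)

Apply the Gram-Schmidt recurrence
  u_1 = v_1
  u_i = v_i − Σ_{j<i} ((v_i · u_j) / (u_j · u_j)) · u_j.

Step by step this gives:
  u_1 = (-1, 0, 2, 0)
  u_2 = (-6/5, 0, -3/5, -2)

Orthogonality check:
  u_2 · u_1 = 0 (should be 0)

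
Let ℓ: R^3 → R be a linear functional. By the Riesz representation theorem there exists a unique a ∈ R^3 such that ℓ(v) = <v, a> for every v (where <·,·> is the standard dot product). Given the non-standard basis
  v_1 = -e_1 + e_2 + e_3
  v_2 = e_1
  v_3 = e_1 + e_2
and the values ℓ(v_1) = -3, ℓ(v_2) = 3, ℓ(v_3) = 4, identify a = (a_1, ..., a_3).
a = (3, 1, -1)

Write a = (a_1, ..., a_3) in the standard basis. For each basis vector v_i, ℓ(v_i) = <v_i, a> is a linear equation in the a_j's. Collect the n equations into a matrix system V a = ℓ, where row i of V is v_i (expressed in the standard basis). Since V is invertible (lower-triangular with 1s on the diagonal, up to permutation), solve by back-substitution:
  V =
[[-1, 1, 1],
 [1, 0, 0],
 [1, 1, 0]]
  V a = (-3, 3, 4)
Solving gives a = (3, 1, -1).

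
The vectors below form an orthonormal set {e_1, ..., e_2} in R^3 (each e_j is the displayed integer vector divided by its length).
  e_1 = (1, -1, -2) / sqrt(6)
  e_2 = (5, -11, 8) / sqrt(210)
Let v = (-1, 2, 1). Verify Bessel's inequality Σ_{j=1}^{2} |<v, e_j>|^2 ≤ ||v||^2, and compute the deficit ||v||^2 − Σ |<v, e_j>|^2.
Σ |<v, e_j>|^2 = 206/35; ||v||^2 = 6; deficit = 4/35

Write each e_j = u_j / sqrt(<u_j, u_j>) where u_j is the displayed integer vector. Then <v, e_j> = <v, u_j> / sqrt(<u_j, u_j>), so |<v, e_j>|^2 = <v, u_j>^2 / <u_j, u_j>.
Coefficients: <v, e_1> = -5/sqrt(6), <v, e_2> = -19/sqrt(210).
Square and sum: Σ |<v, e_j>|^2 = 206/35.
Compute ||v||^2 = v·v = 6.
Deficit = 6 − 206/35 = 4/35 ≥ 0, confirming Bessel's inequality. (The deficit equals ||v − Σ <v,e_j> e_j||^2, the squared distance from v to span{e_j}.)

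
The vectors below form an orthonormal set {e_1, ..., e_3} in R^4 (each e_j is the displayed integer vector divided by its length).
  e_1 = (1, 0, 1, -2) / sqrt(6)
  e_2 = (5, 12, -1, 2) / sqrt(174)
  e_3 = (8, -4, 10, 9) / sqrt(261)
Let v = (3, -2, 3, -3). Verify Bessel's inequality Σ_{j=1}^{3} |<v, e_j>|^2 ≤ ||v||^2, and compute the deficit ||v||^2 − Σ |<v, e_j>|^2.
Σ |<v, e_j>|^2 = 275/9; ||v||^2 = 31; deficit = 4/9

Write each e_j = u_j / sqrt(<u_j, u_j>) where u_j is the displayed integer vector. Then <v, e_j> = <v, u_j> / sqrt(<u_j, u_j>), so |<v, e_j>|^2 = <v, u_j>^2 / <u_j, u_j>.
Coefficients: <v, e_1> = 12/sqrt(6), <v, e_2> = -18/sqrt(174), <v, e_3> = 35/sqrt(261).
Square and sum: Σ |<v, e_j>|^2 = 275/9.
Compute ||v||^2 = v·v = 31.
Deficit = 31 − 275/9 = 4/9 ≥ 0, confirming Bessel's inequality. (The deficit equals ||v − Σ <v,e_j> e_j||^2, the squared distance from v to span{e_j}.)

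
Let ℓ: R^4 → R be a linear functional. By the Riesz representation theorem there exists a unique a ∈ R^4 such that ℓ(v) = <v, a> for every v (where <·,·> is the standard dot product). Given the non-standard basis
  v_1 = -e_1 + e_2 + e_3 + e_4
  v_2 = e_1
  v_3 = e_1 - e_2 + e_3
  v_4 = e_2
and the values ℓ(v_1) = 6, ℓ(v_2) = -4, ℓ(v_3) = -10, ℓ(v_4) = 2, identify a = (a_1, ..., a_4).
a = (-4, 2, -4, 4)

Write a = (a_1, ..., a_4) in the standard basis. For each basis vector v_i, ℓ(v_i) = <v_i, a> is a linear equation in the a_j's. Collect the n equations into a matrix system V a = ℓ, where row i of V is v_i (expressed in the standard basis). Since V is invertible (lower-triangular with 1s on the diagonal, up to permutation), solve by back-substitution:
  V =
[[-1, 1, 1, 1],
 [1, 0, 0, 0],
 [1, -1, 1, 0],
 [0, 1, 0, 0]]
  V a = (6, -4, -10, 2)
Solving gives a = (-4, 2, -4, 4).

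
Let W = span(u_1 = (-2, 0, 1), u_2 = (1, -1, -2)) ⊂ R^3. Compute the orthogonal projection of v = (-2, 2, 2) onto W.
proj_W(v) = (-12/7, 8/7, 18/7)

Set up U = [u_1 | ... | u_2] ∈ R^(3×2). The projector onto W = col(U) is P = U (U^T U)^(-1) U^T.
Compute U^T U =
  [5, -4]
  [-4, 6],
and U^T v = (6, -8).
Solve U^T U · c = U^T v for the coefficients: c = (2/7, -8/7). The projection is proj_W(v) = U c.
Check: (v - proj_W(v)) · u_1 = 0  (should be 0).
Check: (v - proj_W(v)) · u_2 = 0  (should be 0).
Result: proj_W(v) = (-12/7, 8/7, 18/7).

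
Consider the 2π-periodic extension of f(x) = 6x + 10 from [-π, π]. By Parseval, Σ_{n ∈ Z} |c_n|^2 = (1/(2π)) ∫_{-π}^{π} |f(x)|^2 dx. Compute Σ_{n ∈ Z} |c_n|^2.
Σ |c_n|^2 = 12π^2 + 100

Expand and integrate term by term over [-π, π]:
  ∫ (6x)^2 dx = 36·(2π^3/3); ∫ 2·6·(10)·x dx = 0 (odd integrand); ∫ 10^2 dx = 100·2π.
So (1/(2π)) ∫_{-π}^{π} (6x + 10)^2 dx = 36π^2/3 + 100 = 12π^2 + 100.
Parseval ⇒ Σ |c_n|^2 = 12π^2 + 100.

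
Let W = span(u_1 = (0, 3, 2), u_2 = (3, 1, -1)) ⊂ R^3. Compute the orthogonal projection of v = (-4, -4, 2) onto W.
proj_W(v) = (-339/71, -218/71, 43/71)

Set up U = [u_1 | ... | u_2] ∈ R^(3×2). The projector onto W = col(U) is P = U (U^T U)^(-1) U^T.
Compute U^T U =
  [13, 1]
  [1, 11],
and U^T v = (-8, -18).
Solve U^T U · c = U^T v for the coefficients: c = (-35/71, -113/71). The projection is proj_W(v) = U c.
Check: (v - proj_W(v)) · u_1 = 0  (should be 0).
Check: (v - proj_W(v)) · u_2 = 0  (should be 0).
Result: proj_W(v) = (-339/71, -218/71, 43/71).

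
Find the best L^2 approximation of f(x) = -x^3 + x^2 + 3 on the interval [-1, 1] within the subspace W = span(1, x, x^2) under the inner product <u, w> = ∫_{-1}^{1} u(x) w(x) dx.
g(x) = x^2 - 3*x/5 + 3

The best approximation g ∈ W is the orthogonal projection of f onto W. Writing g = a_0 + a_1 x + a_2 x^2, the coefficients solve the normal equations G · a = b where
  G_{ij} = <φ_i, φ_j> and b_i = <f, φ_i>, with φ_0 = 1, φ_1 = x, φ_2 = x^2.
G =
  [2, 0, 2/3]
  [0, 2/3, 0]
  [2/3, 0, 2/5],
b = (20/3, -2/5, 12/5).
Solving gives a_0 = 3, a_1 = -3/5, a_2 = 1, so
  g(x) = x^2 - 3*x/5 + 3.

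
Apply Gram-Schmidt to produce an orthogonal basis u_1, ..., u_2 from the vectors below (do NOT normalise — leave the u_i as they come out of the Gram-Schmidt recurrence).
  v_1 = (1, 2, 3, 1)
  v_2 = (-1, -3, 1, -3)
Orthogonal basis:
  u_1 = (1, 2, 3, 1)
  u_2 = (-8/15, -31/15, 12/5, -38/15)

Apply the Gram-Schmidt recurrence
  u_1 = v_1
  u_i = v_i − Σ_{j<i} ((v_i · u_j) / (u_j · u_j)) · u_j.

Step by step this gives:
  u_1 = (1, 2, 3, 1)
  u_2 = (-8/15, -31/15, 12/5, -38/15)

Orthogonality check:
  u_2 · u_1 = 0 (should be 0)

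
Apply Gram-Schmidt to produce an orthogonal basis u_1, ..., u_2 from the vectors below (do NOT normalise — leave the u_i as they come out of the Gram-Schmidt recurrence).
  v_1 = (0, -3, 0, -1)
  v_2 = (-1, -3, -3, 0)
Orthogonal basis:
  u_1 = (0, -3, 0, -1)
  u_2 = (-1, -3/10, -3, 9/10)

Apply the Gram-Schmidt recurrence
  u_1 = v_1
  u_i = v_i − Σ_{j<i} ((v_i · u_j) / (u_j · u_j)) · u_j.

Step by step this gives:
  u_1 = (0, -3, 0, -1)
  u_2 = (-1, -3/10, -3, 9/10)

Orthogonality check:
  u_2 · u_1 = 0 (should be 0)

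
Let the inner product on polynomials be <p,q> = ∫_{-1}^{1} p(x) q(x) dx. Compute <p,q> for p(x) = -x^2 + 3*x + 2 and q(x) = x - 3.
<p,q> = -8

Expand the product: p(x)·q(x) = -x^3 + 6*x^2 - 7*x - 6.
∫_{-1}^{1} of each monomial x^k gives [2/(k+1) if k even, 0 if k odd]. Integrating term-by-term (or equivalently evaluating the antiderivative F(x) = -x^4/4 + 2*x^3 - 7*x^2/2 - 6*x at the endpoints):
  F(1) − F(−1) = -31/4 − (1/4) = -8.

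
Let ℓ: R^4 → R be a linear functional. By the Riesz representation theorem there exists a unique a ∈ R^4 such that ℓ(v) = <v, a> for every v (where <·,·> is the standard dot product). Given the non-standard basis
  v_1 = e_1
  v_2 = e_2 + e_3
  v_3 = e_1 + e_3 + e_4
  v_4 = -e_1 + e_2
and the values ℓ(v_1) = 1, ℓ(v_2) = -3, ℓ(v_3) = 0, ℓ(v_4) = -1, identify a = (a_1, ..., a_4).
a = (1, 0, -3, 2)

Write a = (a_1, ..., a_4) in the standard basis. For each basis vector v_i, ℓ(v_i) = <v_i, a> is a linear equation in the a_j's. Collect the n equations into a matrix system V a = ℓ, where row i of V is v_i (expressed in the standard basis). Since V is invertible (lower-triangular with 1s on the diagonal, up to permutation), solve by back-substitution:
  V =
[[1, 0, 0, 0],
 [0, 1, 1, 0],
 [1, 0, 1, 1],
 [-1, 1, 0, 0]]
  V a = (1, -3, 0, -1)
Solving gives a = (1, 0, -3, 2).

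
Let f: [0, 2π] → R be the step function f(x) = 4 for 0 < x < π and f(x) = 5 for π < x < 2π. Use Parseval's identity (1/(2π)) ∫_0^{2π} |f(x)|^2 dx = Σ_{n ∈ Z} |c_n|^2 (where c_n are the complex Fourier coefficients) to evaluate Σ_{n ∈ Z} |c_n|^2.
Σ |c_n|^2 = 41/2

Parseval equates the L^2 energy of f (normalised by 1/(2π)) with the ℓ^2 sum of its Fourier coefficients: (1/(2π)) ∫_0^{2π} |f|^2 = Σ |c_n|^2.
Compute the left side: (1/(2π)) [∫_0^π 4^2 dx + ∫_π^{2π} 5^2 dx] = (1/(2π)) · (16π + 25π) = (16 + 25)/2 = 41/2.
So Σ_{n ∈ Z} |c_n|^2 = 41/2.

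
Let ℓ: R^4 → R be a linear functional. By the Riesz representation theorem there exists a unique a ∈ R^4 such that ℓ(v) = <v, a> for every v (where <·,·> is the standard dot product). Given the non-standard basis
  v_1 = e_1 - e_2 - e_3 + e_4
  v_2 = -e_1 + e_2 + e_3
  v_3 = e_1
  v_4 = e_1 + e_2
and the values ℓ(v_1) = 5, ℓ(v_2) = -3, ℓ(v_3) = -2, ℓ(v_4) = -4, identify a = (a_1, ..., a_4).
a = (-2, -2, -3, 2)

Write a = (a_1, ..., a_4) in the standard basis. For each basis vector v_i, ℓ(v_i) = <v_i, a> is a linear equation in the a_j's. Collect the n equations into a matrix system V a = ℓ, where row i of V is v_i (expressed in the standard basis). Since V is invertible (lower-triangular with 1s on the diagonal, up to permutation), solve by back-substitution:
  V =
[[1, -1, -1, 1],
 [-1, 1, 1, 0],
 [1, 0, 0, 0],
 [1, 1, 0, 0]]
  V a = (5, -3, -2, -4)
Solving gives a = (-2, -2, -3, 2).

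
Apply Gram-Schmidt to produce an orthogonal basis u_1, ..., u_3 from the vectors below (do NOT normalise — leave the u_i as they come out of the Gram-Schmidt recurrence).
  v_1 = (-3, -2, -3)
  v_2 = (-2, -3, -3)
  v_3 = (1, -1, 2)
Orthogonal basis:
  u_1 = (-3, -2, -3)
  u_2 = (19/22, -12/11, -3/22)
  u_3 = (-30/43, -30/43, 50/43)

Apply the Gram-Schmidt recurrence
  u_1 = v_1
  u_i = v_i − Σ_{j<i} ((v_i · u_j) / (u_j · u_j)) · u_j.

Step by step this gives:
  u_1 = (-3, -2, -3)
  u_2 = (19/22, -12/11, -3/22)
  u_3 = (-30/43, -30/43, 50/43)

Orthogonality check:
  u_2 · u_1 = 0 (should be 0)
  u_3 · u_1 = 0 (should be 0)
  u_3 · u_2 = 0 (should be 0)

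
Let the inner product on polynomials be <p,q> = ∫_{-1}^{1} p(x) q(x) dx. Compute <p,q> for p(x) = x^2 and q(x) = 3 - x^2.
<p,q> = 8/5

Expand the product: p(x)·q(x) = -x^4 + 3*x^2.
∫_{-1}^{1} of each monomial x^k gives [2/(k+1) if k even, 0 if k odd]. Integrating term-by-term (or equivalently evaluating the antiderivative F(x) = -x^5/5 + x^3 at the endpoints):
  F(1) − F(−1) = 4/5 − (-4/5) = 8/5.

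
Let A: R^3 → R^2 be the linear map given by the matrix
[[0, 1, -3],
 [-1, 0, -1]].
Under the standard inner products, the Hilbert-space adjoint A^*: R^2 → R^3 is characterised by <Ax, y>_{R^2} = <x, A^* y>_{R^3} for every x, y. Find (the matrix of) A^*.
A^* = A^T =
[[0, -1],
 [1, 0],
 [-3, -1]]

For real matrices with standard dot products, the defining identity <Ax, y> = <x, A^* y> gives (Ax)^T y = x^T (A^*) y, i.e. x^T A^T y = x^T (A^*) y. Since this holds for all x, y, we must have A^* = A^T. Therefore
A^* =
[[0, -1],
 [1, 0],
 [-3, -1]].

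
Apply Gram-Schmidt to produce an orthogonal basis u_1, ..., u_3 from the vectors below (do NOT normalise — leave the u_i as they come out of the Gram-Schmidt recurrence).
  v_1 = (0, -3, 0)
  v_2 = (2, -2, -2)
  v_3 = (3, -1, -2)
Orthogonal basis:
  u_1 = (0, -3, 0)
  u_2 = (2, 0, -2)
  u_3 = (1/2, 0, 1/2)

Apply the Gram-Schmidt recurrence
  u_1 = v_1
  u_i = v_i − Σ_{j<i} ((v_i · u_j) / (u_j · u_j)) · u_j.

Step by step this gives:
  u_1 = (0, -3, 0)
  u_2 = (2, 0, -2)
  u_3 = (1/2, 0, 1/2)

Orthogonality check:
  u_2 · u_1 = 0 (should be 0)
  u_3 · u_1 = 0 (should be 0)
  u_3 · u_2 = 0 (should be 0)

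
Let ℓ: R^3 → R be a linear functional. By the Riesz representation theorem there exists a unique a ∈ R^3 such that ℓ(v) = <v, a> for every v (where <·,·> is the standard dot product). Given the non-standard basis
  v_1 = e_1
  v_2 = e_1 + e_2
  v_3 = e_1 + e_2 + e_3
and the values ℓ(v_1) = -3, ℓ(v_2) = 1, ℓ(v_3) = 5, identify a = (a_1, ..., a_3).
a = (-3, 4, 4)

Write a = (a_1, ..., a_3) in the standard basis. For each basis vector v_i, ℓ(v_i) = <v_i, a> is a linear equation in the a_j's. Collect the n equations into a matrix system V a = ℓ, where row i of V is v_i (expressed in the standard basis). Since V is invertible (lower-triangular with 1s on the diagonal, up to permutation), solve by back-substitution:
  V =
[[1, 0, 0],
 [1, 1, 0],
 [1, 1, 1]]
  V a = (-3, 1, 5)
Solving gives a = (-3, 4, 4).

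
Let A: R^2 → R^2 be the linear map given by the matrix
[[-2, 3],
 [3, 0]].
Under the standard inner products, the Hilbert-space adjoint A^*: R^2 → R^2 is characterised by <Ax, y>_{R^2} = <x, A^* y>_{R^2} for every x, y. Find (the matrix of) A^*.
A^* = A^T =
[[-2, 3],
 [3, 0]]

For real matrices with standard dot products, the defining identity <Ax, y> = <x, A^* y> gives (Ax)^T y = x^T (A^*) y, i.e. x^T A^T y = x^T (A^*) y. Since this holds for all x, y, we must have A^* = A^T. Therefore
A^* =
[[-2, 3],
 [3, 0]].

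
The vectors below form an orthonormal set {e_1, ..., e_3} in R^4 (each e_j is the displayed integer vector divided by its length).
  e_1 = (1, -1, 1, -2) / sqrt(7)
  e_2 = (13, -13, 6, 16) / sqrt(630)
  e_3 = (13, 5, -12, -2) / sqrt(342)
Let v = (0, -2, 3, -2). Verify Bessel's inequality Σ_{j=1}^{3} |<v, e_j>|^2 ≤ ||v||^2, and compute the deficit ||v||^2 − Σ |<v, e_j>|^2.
Σ |<v, e_j>|^2 = 1611/95; ||v||^2 = 17; deficit = 4/95

Write each e_j = u_j / sqrt(<u_j, u_j>) where u_j is the displayed integer vector. Then <v, e_j> = <v, u_j> / sqrt(<u_j, u_j>), so |<v, e_j>|^2 = <v, u_j>^2 / <u_j, u_j>.
Coefficients: <v, e_1> = 9/sqrt(7), <v, e_2> = 12/sqrt(630), <v, e_3> = -42/sqrt(342).
Square and sum: Σ |<v, e_j>|^2 = 1611/95.
Compute ||v||^2 = v·v = 17.
Deficit = 17 − 1611/95 = 4/95 ≥ 0, confirming Bessel's inequality. (The deficit equals ||v − Σ <v,e_j> e_j||^2, the squared distance from v to span{e_j}.)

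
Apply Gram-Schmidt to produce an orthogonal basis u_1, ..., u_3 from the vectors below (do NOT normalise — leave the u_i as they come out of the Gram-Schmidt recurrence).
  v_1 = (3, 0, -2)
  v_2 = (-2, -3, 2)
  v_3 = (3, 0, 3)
Orthogonal basis:
  u_1 = (3, 0, -2)
  u_2 = (4/13, -3, 6/13)
  u_3 = (270/121, 90/121, 405/121)

Apply the Gram-Schmidt recurrence
  u_1 = v_1
  u_i = v_i − Σ_{j<i} ((v_i · u_j) / (u_j · u_j)) · u_j.

Step by step this gives:
  u_1 = (3, 0, -2)
  u_2 = (4/13, -3, 6/13)
  u_3 = (270/121, 90/121, 405/121)

Orthogonality check:
  u_2 · u_1 = 0 (should be 0)
  u_3 · u_1 = 0 (should be 0)
  u_3 · u_2 = 0 (should be 0)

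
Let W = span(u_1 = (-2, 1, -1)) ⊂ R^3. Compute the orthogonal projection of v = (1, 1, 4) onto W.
proj_W(v) = (5/3, -5/6, 5/6)

Set up U = [u_1 | ... | u_1] ∈ R^(3×1). The projector onto W = col(U) is P = U (U^T U)^(-1) U^T.
Compute U^T U =
  [6],
and U^T v = (-5).
Solve U^T U · c = U^T v for the coefficients: c = (-5/6). The projection is proj_W(v) = U c.
Check: (v - proj_W(v)) · u_1 = 0  (should be 0).
Result: proj_W(v) = (5/3, -5/6, 5/6).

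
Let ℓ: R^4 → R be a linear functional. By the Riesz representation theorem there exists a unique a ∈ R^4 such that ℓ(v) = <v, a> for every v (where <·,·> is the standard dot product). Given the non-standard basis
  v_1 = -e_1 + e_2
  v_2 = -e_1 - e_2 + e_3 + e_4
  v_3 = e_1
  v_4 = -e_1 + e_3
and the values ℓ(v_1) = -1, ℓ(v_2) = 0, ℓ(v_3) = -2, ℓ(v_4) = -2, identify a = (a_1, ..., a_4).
a = (-2, -3, -4, -1)

Write a = (a_1, ..., a_4) in the standard basis. For each basis vector v_i, ℓ(v_i) = <v_i, a> is a linear equation in the a_j's. Collect the n equations into a matrix system V a = ℓ, where row i of V is v_i (expressed in the standard basis). Since V is invertible (lower-triangular with 1s on the diagonal, up to permutation), solve by back-substitution:
  V =
[[-1, 1, 0, 0],
 [-1, -1, 1, 1],
 [1, 0, 0, 0],
 [-1, 0, 1, 0]]
  V a = (-1, 0, -2, -2)
Solving gives a = (-2, -3, -4, -1).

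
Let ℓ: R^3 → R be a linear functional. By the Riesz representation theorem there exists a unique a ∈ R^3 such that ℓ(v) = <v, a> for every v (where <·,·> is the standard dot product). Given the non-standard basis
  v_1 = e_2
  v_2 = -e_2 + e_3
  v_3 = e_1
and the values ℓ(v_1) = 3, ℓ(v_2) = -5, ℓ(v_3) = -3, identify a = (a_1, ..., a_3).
a = (-3, 3, -2)

Write a = (a_1, ..., a_3) in the standard basis. For each basis vector v_i, ℓ(v_i) = <v_i, a> is a linear equation in the a_j's. Collect the n equations into a matrix system V a = ℓ, where row i of V is v_i (expressed in the standard basis). Since V is invertible (lower-triangular with 1s on the diagonal, up to permutation), solve by back-substitution:
  V =
[[0, 1, 0],
 [0, -1, 1],
 [1, 0, 0]]
  V a = (3, -5, -3)
Solving gives a = (-3, 3, -2).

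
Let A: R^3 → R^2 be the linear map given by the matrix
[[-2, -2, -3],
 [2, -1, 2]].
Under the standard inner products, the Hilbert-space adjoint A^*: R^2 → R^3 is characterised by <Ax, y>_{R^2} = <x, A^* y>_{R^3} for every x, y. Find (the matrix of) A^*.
A^* = A^T =
[[-2, 2],
 [-2, -1],
 [-3, 2]]

For real matrices with standard dot products, the defining identity <Ax, y> = <x, A^* y> gives (Ax)^T y = x^T (A^*) y, i.e. x^T A^T y = x^T (A^*) y. Since this holds for all x, y, we must have A^* = A^T. Therefore
A^* =
[[-2, 2],
 [-2, -1],
 [-3, 2]].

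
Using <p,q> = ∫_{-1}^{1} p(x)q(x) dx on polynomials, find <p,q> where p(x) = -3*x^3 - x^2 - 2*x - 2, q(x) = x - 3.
<p,q> = 172/15

Expand the product: p(x)·q(x) = -3*x^4 + 8*x^3 + x^2 + 4*x + 6.
∫_{-1}^{1} of each monomial x^k gives [2/(k+1) if k even, 0 if k odd]. Integrating term-by-term (or equivalently evaluating the antiderivative F(x) = -3*x^5/5 + 2*x^4 + x^3/3 + 2*x^2 + 6*x at the endpoints):
  F(1) − F(−1) = 146/15 − (-26/15) = 172/15.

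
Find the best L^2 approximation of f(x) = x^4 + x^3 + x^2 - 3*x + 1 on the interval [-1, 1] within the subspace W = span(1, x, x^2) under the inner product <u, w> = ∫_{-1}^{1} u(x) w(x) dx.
g(x) = 13*x^2/7 - 12*x/5 + 32/35

The best approximation g ∈ W is the orthogonal projection of f onto W. Writing g = a_0 + a_1 x + a_2 x^2, the coefficients solve the normal equations G · a = b where
  G_{ij} = <φ_i, φ_j> and b_i = <f, φ_i>, with φ_0 = 1, φ_1 = x, φ_2 = x^2.
G =
  [2, 0, 2/3]
  [0, 2/3, 0]
  [2/3, 0, 2/5],
b = (46/15, -8/5, 142/105).
Solving gives a_0 = 32/35, a_1 = -12/5, a_2 = 13/7, so
  g(x) = 13*x^2/7 - 12*x/5 + 32/35.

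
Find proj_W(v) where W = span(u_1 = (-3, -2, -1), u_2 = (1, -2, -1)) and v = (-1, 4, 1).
proj_W(v) = (-1, 18/5, 9/5)

Set up U = [u_1 | ... | u_2] ∈ R^(3×2). The projector onto W = col(U) is P = U (U^T U)^(-1) U^T.
Compute U^T U =
  [14, 2]
  [2, 6],
and U^T v = (-6, -10).
Solve U^T U · c = U^T v for the coefficients: c = (-1/5, -8/5). The projection is proj_W(v) = U c.
Check: (v - proj_W(v)) · u_1 = 0  (should be 0).
Check: (v - proj_W(v)) · u_2 = 0  (should be 0).
Result: proj_W(v) = (-1, 18/5, 9/5).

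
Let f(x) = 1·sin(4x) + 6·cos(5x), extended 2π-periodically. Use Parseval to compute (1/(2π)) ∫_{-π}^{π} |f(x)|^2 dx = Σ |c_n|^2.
Σ |c_n|^2 = 37/2

Expand |f|^2 and use orthogonality of {sin(nx), cos(mx)} on [-π, π]:
  ∫_{-π}^{π} sin(nx)^2 dx = π, ∫ cos(mx)^2 dx = π, and cross terms integrate to 0.
So ∫_{-π}^{π} f(x)^2 dx = 1^2 · π + 6^2 · π = (1 + 36)π.
Divide by 2π: (1 + 36)/2 = 37/2.
By Parseval, this equals Σ |c_n|^2.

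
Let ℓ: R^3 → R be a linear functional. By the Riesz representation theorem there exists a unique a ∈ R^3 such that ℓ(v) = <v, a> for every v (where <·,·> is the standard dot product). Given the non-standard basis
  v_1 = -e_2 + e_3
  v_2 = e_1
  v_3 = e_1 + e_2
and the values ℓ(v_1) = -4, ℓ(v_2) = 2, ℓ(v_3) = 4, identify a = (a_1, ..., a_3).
a = (2, 2, -2)

Write a = (a_1, ..., a_3) in the standard basis. For each basis vector v_i, ℓ(v_i) = <v_i, a> is a linear equation in the a_j's. Collect the n equations into a matrix system V a = ℓ, where row i of V is v_i (expressed in the standard basis). Since V is invertible (lower-triangular with 1s on the diagonal, up to permutation), solve by back-substitution:
  V =
[[0, -1, 1],
 [1, 0, 0],
 [1, 1, 0]]
  V a = (-4, 2, 4)
Solving gives a = (2, 2, -2).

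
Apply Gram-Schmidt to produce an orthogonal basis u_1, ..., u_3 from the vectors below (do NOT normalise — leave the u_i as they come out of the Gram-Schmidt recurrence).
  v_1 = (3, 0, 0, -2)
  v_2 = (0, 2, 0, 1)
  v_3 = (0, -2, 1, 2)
Orthogonal basis:
  u_1 = (3, 0, 0, -2)
  u_2 = (6/13, 2, 0, 9/13)
  u_3 = (72/61, -54/61, 1, 108/61)

Apply the Gram-Schmidt recurrence
  u_1 = v_1
  u_i = v_i − Σ_{j<i} ((v_i · u_j) / (u_j · u_j)) · u_j.

Step by step this gives:
  u_1 = (3, 0, 0, -2)
  u_2 = (6/13, 2, 0, 9/13)
  u_3 = (72/61, -54/61, 1, 108/61)

Orthogonality check:
  u_2 · u_1 = 0 (should be 0)
  u_3 · u_1 = 0 (should be 0)
  u_3 · u_2 = 0 (should be 0)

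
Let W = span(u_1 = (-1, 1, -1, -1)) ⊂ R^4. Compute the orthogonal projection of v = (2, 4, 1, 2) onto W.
proj_W(v) = (1/4, -1/4, 1/4, 1/4)

Set up U = [u_1 | ... | u_1] ∈ R^(4×1). The projector onto W = col(U) is P = U (U^T U)^(-1) U^T.
Compute U^T U =
  [4],
and U^T v = (-1).
Solve U^T U · c = U^T v for the coefficients: c = (-1/4). The projection is proj_W(v) = U c.
Check: (v - proj_W(v)) · u_1 = 0  (should be 0).
Result: proj_W(v) = (1/4, -1/4, 1/4, 1/4).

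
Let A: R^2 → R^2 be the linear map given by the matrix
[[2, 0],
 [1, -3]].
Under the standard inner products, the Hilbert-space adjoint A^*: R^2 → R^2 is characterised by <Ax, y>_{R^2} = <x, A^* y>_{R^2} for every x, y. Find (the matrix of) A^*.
A^* = A^T =
[[2, 1],
 [0, -3]]

For real matrices with standard dot products, the defining identity <Ax, y> = <x, A^* y> gives (Ax)^T y = x^T (A^*) y, i.e. x^T A^T y = x^T (A^*) y. Since this holds for all x, y, we must have A^* = A^T. Therefore
A^* =
[[2, 1],
 [0, -3]].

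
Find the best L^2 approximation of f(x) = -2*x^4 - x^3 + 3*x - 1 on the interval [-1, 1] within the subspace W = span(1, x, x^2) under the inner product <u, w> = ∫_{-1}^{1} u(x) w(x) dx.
g(x) = -12*x^2/7 + 12*x/5 - 29/35

The best approximation g ∈ W is the orthogonal projection of f onto W. Writing g = a_0 + a_1 x + a_2 x^2, the coefficients solve the normal equations G · a = b where
  G_{ij} = <φ_i, φ_j> and b_i = <f, φ_i>, with φ_0 = 1, φ_1 = x, φ_2 = x^2.
G =
  [2, 0, 2/3]
  [0, 2/3, 0]
  [2/3, 0, 2/5],
b = (-14/5, 8/5, -26/21).
Solving gives a_0 = -29/35, a_1 = 12/5, a_2 = -12/7, so
  g(x) = -12*x^2/7 + 12*x/5 - 29/35.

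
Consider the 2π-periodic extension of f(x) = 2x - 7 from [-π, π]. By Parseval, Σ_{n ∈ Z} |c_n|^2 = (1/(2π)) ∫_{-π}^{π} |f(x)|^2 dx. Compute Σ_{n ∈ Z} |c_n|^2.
Σ |c_n|^2 = 4π^2/3 + 49

Expand and integrate term by term over [-π, π]:
  ∫ (2x)^2 dx = 4·(2π^3/3); ∫ 2·2·(-7)·x dx = 0 (odd integrand); ∫ (-7)^2 dx = 49·2π.
So (1/(2π)) ∫_{-π}^{π} (2x - 7)^2 dx = 4π^2/3 + 49 = 4π^2/3 + 49.
Parseval ⇒ Σ |c_n|^2 = 4π^2/3 + 49.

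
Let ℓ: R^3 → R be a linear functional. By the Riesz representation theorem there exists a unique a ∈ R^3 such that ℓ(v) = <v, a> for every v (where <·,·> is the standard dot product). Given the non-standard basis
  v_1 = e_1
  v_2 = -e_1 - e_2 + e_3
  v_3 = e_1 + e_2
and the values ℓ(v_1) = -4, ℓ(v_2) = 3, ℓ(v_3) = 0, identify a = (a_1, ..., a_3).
a = (-4, 4, 3)

Write a = (a_1, ..., a_3) in the standard basis. For each basis vector v_i, ℓ(v_i) = <v_i, a> is a linear equation in the a_j's. Collect the n equations into a matrix system V a = ℓ, where row i of V is v_i (expressed in the standard basis). Since V is invertible (lower-triangular with 1s on the diagonal, up to permutation), solve by back-substitution:
  V =
[[1, 0, 0],
 [-1, -1, 1],
 [1, 1, 0]]
  V a = (-4, 3, 0)
Solving gives a = (-4, 4, 3).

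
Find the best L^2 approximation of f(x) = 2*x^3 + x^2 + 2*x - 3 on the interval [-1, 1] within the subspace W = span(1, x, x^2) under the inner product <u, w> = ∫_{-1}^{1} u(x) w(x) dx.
g(x) = x^2 + 16*x/5 - 3

The best approximation g ∈ W is the orthogonal projection of f onto W. Writing g = a_0 + a_1 x + a_2 x^2, the coefficients solve the normal equations G · a = b where
  G_{ij} = <φ_i, φ_j> and b_i = <f, φ_i>, with φ_0 = 1, φ_1 = x, φ_2 = x^2.
G =
  [2, 0, 2/3]
  [0, 2/3, 0]
  [2/3, 0, 2/5],
b = (-16/3, 32/15, -8/5).
Solving gives a_0 = -3, a_1 = 16/5, a_2 = 1, so
  g(x) = x^2 + 16*x/5 - 3.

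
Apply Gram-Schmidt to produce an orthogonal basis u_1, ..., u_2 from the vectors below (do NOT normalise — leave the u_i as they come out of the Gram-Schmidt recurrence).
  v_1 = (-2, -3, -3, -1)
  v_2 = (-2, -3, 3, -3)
Orthogonal basis:
  u_1 = (-2, -3, -3, -1)
  u_2 = (-32/23, -48/23, 90/23, -62/23)

Apply the Gram-Schmidt recurrence
  u_1 = v_1
  u_i = v_i − Σ_{j<i} ((v_i · u_j) / (u_j · u_j)) · u_j.

Step by step this gives:
  u_1 = (-2, -3, -3, -1)
  u_2 = (-32/23, -48/23, 90/23, -62/23)

Orthogonality check:
  u_2 · u_1 = 0 (should be 0)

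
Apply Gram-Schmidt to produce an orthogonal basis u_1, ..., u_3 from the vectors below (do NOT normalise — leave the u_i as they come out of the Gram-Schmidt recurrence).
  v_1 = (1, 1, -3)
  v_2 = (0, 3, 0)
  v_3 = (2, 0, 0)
Orthogonal basis:
  u_1 = (1, 1, -3)
  u_2 = (-3/11, 30/11, 9/11)
  u_3 = (9/5, 0, 3/5)

Apply the Gram-Schmidt recurrence
  u_1 = v_1
  u_i = v_i − Σ_{j<i} ((v_i · u_j) / (u_j · u_j)) · u_j.

Step by step this gives:
  u_1 = (1, 1, -3)
  u_2 = (-3/11, 30/11, 9/11)
  u_3 = (9/5, 0, 3/5)

Orthogonality check:
  u_2 · u_1 = 0 (should be 0)
  u_3 · u_1 = 0 (should be 0)
  u_3 · u_2 = 0 (should be 0)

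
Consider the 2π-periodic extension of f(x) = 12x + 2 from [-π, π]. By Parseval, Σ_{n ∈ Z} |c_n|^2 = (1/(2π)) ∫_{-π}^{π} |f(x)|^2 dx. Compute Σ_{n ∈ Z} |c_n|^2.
Σ |c_n|^2 = 48π^2 + 4

Expand and integrate term by term over [-π, π]:
  ∫ (12x)^2 dx = 144·(2π^3/3); ∫ 2·12·(2)·x dx = 0 (odd integrand); ∫ 2^2 dx = 4·2π.
So (1/(2π)) ∫_{-π}^{π} (12x + 2)^2 dx = 144π^2/3 + 4 = 48π^2 + 4.
Parseval ⇒ Σ |c_n|^2 = 48π^2 + 4.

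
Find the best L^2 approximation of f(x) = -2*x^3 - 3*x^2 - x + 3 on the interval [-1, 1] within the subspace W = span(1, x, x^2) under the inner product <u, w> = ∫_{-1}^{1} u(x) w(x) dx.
g(x) = -3*x^2 - 11*x/5 + 3

The best approximation g ∈ W is the orthogonal projection of f onto W. Writing g = a_0 + a_1 x + a_2 x^2, the coefficients solve the normal equations G · a = b where
  G_{ij} = <φ_i, φ_j> and b_i = <f, φ_i>, with φ_0 = 1, φ_1 = x, φ_2 = x^2.
G =
  [2, 0, 2/3]
  [0, 2/3, 0]
  [2/3, 0, 2/5],
b = (4, -22/15, 4/5).
Solving gives a_0 = 3, a_1 = -11/5, a_2 = -3, so
  g(x) = -3*x^2 - 11*x/5 + 3.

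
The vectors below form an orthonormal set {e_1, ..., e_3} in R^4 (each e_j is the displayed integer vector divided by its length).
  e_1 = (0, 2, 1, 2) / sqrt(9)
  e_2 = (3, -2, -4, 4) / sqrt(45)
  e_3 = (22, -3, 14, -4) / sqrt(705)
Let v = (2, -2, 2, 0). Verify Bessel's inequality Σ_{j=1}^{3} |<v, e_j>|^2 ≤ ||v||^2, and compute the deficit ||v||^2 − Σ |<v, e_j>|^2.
Σ |<v, e_j>|^2 = 1292/141; ||v||^2 = 12; deficit = 400/141

Write each e_j = u_j / sqrt(<u_j, u_j>) where u_j is the displayed integer vector. Then <v, e_j> = <v, u_j> / sqrt(<u_j, u_j>), so |<v, e_j>|^2 = <v, u_j>^2 / <u_j, u_j>.
Coefficients: <v, e_1> = -2/sqrt(9), <v, e_2> = 2/sqrt(45), <v, e_3> = 78/sqrt(705).
Square and sum: Σ |<v, e_j>|^2 = 1292/141.
Compute ||v||^2 = v·v = 12.
Deficit = 12 − 1292/141 = 400/141 ≥ 0, confirming Bessel's inequality. (The deficit equals ||v − Σ <v,e_j> e_j||^2, the squared distance from v to span{e_j}.)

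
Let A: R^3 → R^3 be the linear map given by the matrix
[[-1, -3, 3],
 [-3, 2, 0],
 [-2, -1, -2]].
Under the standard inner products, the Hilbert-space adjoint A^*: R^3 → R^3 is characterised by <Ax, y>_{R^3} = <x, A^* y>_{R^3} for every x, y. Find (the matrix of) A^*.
A^* = A^T =
[[-1, -3, -2],
 [-3, 2, -1],
 [3, 0, -2]]

For real matrices with standard dot products, the defining identity <Ax, y> = <x, A^* y> gives (Ax)^T y = x^T (A^*) y, i.e. x^T A^T y = x^T (A^*) y. Since this holds for all x, y, we must have A^* = A^T. Therefore
A^* =
[[-1, -3, -2],
 [-3, 2, -1],
 [3, 0, -2]].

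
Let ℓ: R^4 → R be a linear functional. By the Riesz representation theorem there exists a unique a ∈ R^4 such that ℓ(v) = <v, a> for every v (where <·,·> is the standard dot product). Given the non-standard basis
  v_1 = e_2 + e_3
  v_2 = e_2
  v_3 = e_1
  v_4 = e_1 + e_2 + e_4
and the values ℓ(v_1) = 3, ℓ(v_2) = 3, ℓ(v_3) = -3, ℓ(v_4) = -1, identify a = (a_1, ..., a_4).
a = (-3, 3, 0, -1)

Write a = (a_1, ..., a_4) in the standard basis. For each basis vector v_i, ℓ(v_i) = <v_i, a> is a linear equation in the a_j's. Collect the n equations into a matrix system V a = ℓ, where row i of V is v_i (expressed in the standard basis). Since V is invertible (lower-triangular with 1s on the diagonal, up to permutation), solve by back-substitution:
  V =
[[0, 1, 1, 0],
 [0, 1, 0, 0],
 [1, 0, 0, 0],
 [1, 1, 0, 1]]
  V a = (3, 3, -3, -1)
Solving gives a = (-3, 3, 0, -1).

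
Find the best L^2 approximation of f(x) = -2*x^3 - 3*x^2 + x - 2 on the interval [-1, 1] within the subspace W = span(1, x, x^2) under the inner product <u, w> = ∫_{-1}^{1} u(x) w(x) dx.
g(x) = -3*x^2 - x/5 - 2

The best approximation g ∈ W is the orthogonal projection of f onto W. Writing g = a_0 + a_1 x + a_2 x^2, the coefficients solve the normal equations G · a = b where
  G_{ij} = <φ_i, φ_j> and b_i = <f, φ_i>, with φ_0 = 1, φ_1 = x, φ_2 = x^2.
G =
  [2, 0, 2/3]
  [0, 2/3, 0]
  [2/3, 0, 2/5],
b = (-6, -2/15, -38/15).
Solving gives a_0 = -2, a_1 = -1/5, a_2 = -3, so
  g(x) = -3*x^2 - x/5 - 2.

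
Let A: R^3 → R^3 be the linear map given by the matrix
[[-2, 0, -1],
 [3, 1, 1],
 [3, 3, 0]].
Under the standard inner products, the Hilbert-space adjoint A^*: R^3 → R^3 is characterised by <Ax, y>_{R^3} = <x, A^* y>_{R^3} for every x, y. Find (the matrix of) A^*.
A^* = A^T =
[[-2, 3, 3],
 [0, 1, 3],
 [-1, 1, 0]]

For real matrices with standard dot products, the defining identity <Ax, y> = <x, A^* y> gives (Ax)^T y = x^T (A^*) y, i.e. x^T A^T y = x^T (A^*) y. Since this holds for all x, y, we must have A^* = A^T. Therefore
A^* =
[[-2, 3, 3],
 [0, 1, 3],
 [-1, 1, 0]].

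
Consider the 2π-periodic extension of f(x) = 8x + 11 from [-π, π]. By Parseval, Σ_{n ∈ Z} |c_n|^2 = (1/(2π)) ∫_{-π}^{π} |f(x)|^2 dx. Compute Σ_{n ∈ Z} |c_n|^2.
Σ |c_n|^2 = 64π^2/3 + 121

Expand and integrate term by term over [-π, π]:
  ∫ (8x)^2 dx = 64·(2π^3/3); ∫ 2·8·(11)·x dx = 0 (odd integrand); ∫ 11^2 dx = 121·2π.
So (1/(2π)) ∫_{-π}^{π} (8x + 11)^2 dx = 64π^2/3 + 121 = 64π^2/3 + 121.
Parseval ⇒ Σ |c_n|^2 = 64π^2/3 + 121.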